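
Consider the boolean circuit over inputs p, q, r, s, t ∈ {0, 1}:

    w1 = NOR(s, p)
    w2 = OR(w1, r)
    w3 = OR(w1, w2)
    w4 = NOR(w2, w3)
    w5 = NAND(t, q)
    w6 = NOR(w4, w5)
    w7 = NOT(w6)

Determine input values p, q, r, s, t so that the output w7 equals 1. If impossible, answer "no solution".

w7 = NOT(w6) must be 1, so w6 = 0.
w6 = NOR(w4, w5) must be 0, so at least one of w4, w5 is 1.
Check with p=1 q=1 r=0 s=0 t=0:
w1 = NOR(s, p) = NOR(0, 1) = 0
w2 = OR(w1, r) = OR(0, 0) = 0
w3 = OR(w1, w2) = OR(0, 0) = 0
w4 = NOR(w2, w3) = NOR(0, 0) = 1
w5 = NAND(t, q) = NAND(0, 1) = 1
w6 = NOR(w4, w5) = NOR(1, 1) = 0
w7 = NOT(w6) = NOT 0 = 1
So w7 = 1 as required.

p=1 q=1 r=0 s=0 t=0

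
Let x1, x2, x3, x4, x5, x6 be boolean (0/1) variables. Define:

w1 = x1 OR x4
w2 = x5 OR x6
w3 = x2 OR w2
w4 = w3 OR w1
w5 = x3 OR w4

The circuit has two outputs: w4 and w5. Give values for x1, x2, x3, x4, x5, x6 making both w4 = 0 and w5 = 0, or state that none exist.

Check with x1=0 x2=0 x3=0 x4=0 x5=0 x6=0:
w1 = x1 OR x4 = 0 OR 0 = 0
w2 = x5 OR x6 = 0 OR 0 = 0
w3 = x2 OR w2 = 0 OR 0 = 0
w4 = w3 OR w1 = 0 OR 0 = 0
w5 = x3 OR w4 = 0 OR 0 = 0
So w4 = 0 and w5 = 0.

x1=0 x2=0 x3=0 x4=0 x5=0 x6=0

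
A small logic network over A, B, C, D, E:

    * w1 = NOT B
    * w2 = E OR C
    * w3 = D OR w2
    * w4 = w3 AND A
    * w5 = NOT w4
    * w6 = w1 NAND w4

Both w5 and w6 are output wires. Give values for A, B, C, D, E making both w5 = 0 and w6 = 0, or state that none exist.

Check with A=1, B=0, C=1, D=1, E=1:
w1 = NOT B = NOT 0 = 1
w2 = E OR C = 1 OR 1 = 1
w3 = D OR w2 = 1 OR 1 = 1
w4 = w3 AND A = 1 AND 1 = 1
w5 = NOT w4 = NOT 1 = 0
w6 = w1 NAND w4 = 1 NAND 1 = 0
So w5 = 0 and w6 = 0.

A=1, B=0, C=1, D=1, E=1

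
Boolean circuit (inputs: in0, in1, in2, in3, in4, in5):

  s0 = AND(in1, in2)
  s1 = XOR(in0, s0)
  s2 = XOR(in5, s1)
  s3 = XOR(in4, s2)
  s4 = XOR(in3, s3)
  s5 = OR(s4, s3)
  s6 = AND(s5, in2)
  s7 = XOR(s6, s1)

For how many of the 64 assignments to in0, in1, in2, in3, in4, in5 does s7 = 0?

s7 = XOR(s6, s1) must be 0, so s6 and s1 are equal.
Enumerating the 64 input combinations, 32 give s7 = 0 and 32 give s7 = 1.

32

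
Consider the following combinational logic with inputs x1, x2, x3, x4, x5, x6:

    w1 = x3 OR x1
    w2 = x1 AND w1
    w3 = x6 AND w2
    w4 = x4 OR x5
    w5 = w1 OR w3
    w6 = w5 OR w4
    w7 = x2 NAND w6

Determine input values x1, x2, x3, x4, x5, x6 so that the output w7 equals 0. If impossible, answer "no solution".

x1=1 x2=1 x3=0 x4=0 x5=1 x6=1

w7 = x2 NAND w6 must be 0, so both x2 = 1 and w6 = 1.
w6 = w5 OR w4 must be 1, so at least one of w5, w4 is 1.
Check with x1=1 x2=1 x3=0 x4=0 x5=1 x6=1:
w1 = x3 OR x1 = 0 OR 1 = 1
w2 = x1 AND w1 = 1 AND 1 = 1
w3 = x6 AND w2 = 1 AND 1 = 1
w4 = x4 OR x5 = 0 OR 1 = 1
w5 = w1 OR w3 = 1 OR 1 = 1
w6 = w5 OR w4 = 1 OR 1 = 1
w7 = x2 NAND w6 = 1 NAND 1 = 0
So w7 = 0 as required.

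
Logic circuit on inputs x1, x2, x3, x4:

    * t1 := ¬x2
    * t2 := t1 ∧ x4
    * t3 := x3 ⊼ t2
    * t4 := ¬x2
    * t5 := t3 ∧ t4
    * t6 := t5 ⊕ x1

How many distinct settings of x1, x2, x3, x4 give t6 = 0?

t6 = t5 ⊕ x1 must be 0, so t5 and x1 are equal.
Enumerating the 16 input combinations, 8 give t6 = 0 and 8 give t6 = 1.

8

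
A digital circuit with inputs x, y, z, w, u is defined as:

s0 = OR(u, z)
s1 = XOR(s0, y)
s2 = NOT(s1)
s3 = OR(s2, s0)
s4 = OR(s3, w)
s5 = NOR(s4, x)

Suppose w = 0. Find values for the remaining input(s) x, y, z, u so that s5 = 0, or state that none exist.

s5 = NOR(s4, x) must be 0, so at least one of s4, x is 1.
Check with w = 0 and x=0, y=0, z=1, u=0:
s0 = OR(u, z) = OR(0, 1) = 1
s1 = XOR(s0, y) = XOR(1, 0) = 1
s2 = NOT(s1) = NOT 1 = 0
s3 = OR(s2, s0) = OR(0, 1) = 1
s4 = OR(s3, w) = OR(1, 0) = 1
s5 = NOR(s4, x) = NOR(1, 0) = 0
So s5 = 0.

x=0, y=0, z=1, u=0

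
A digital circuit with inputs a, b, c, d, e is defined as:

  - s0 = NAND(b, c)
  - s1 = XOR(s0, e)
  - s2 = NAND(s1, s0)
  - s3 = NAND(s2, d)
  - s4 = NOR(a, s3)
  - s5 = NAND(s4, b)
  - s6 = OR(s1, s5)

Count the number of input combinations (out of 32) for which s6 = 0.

2

s6 = OR(s1, s5) must be 0, so both s1 = 0 and s5 = 0.
Satisfying assignments:
  a=0, b=1, c=0, d=1, e=1
  a=0, b=1, c=1, d=1, e=0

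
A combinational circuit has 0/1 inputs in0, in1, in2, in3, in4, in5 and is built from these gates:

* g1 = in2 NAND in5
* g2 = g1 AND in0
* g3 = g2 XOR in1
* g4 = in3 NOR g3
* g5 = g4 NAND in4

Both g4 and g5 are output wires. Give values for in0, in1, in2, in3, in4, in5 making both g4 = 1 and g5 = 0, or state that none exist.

Check with in0=1, in1=1, in2=1, in3=0, in4=1, in5=0:
g1 = in2 NAND in5 = 1 NAND 0 = 1
g2 = g1 AND in0 = 1 AND 1 = 1
g3 = g2 XOR in1 = 1 XOR 1 = 0
g4 = in3 NOR g3 = 0 NOR 0 = 1
g5 = g4 NAND in4 = 1 NAND 1 = 0
So g4 = 1 and g5 = 0.

in0=1, in1=1, in2=1, in3=0, in4=1, in5=0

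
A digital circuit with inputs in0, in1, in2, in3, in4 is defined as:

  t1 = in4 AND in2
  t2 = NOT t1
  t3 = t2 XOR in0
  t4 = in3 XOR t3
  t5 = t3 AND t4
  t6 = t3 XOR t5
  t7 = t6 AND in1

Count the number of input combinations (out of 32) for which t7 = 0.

28

t7 = t6 AND in1 must be 0, so at least one of t6, in1 is 0.
Enumerating the 32 input combinations, 28 give t7 = 0 and 4 give t7 = 1.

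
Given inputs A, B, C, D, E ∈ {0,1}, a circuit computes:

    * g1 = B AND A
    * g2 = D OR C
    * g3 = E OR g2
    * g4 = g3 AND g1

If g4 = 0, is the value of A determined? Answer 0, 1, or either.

either

Both values of A occur among assignments with g4 = 0:
  A=0: A=0, B=0, C=0, D=0, E=0
  A=1: A=1, B=0, C=0, D=0, E=0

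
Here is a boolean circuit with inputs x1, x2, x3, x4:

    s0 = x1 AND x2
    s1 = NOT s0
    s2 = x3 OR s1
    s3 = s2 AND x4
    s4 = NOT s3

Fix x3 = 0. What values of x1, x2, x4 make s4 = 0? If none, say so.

x1=0, x2=0, x4=1

s4 = NOT s3 must be 0, so s3 = 1.
Check with x3 = 0 and x1=0, x2=0, x4=1:
s0 = x1 AND x2 = 0 AND 0 = 0
s1 = NOT s0 = NOT 0 = 1
s2 = x3 OR s1 = 0 OR 1 = 1
s3 = s2 AND x4 = 1 AND 1 = 1
s4 = NOT s3 = NOT 1 = 0
So s4 = 0.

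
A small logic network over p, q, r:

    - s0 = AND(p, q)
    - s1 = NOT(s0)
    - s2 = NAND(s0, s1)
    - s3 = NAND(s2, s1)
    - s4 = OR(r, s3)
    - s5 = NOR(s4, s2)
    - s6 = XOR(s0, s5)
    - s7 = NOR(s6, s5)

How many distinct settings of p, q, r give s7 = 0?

s7 = NOR(s6, s5) must be 0, so at least one of s6, s5 is 1.
Enumerating the 8 input combinations, 2 give s7 = 0 and 6 give s7 = 1.

2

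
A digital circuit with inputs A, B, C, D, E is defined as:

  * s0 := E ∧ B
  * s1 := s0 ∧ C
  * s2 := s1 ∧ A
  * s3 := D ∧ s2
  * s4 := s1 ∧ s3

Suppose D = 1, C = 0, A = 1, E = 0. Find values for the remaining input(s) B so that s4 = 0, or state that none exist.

B=0

s4 = s1 ∧ s3 must be 0, so at least one of s1, s3 is 0.
Check with D = 1, C = 0, A = 1, E = 0 and B=0:
s0 = E ∧ B = 0 ∧ 0 = 0
s1 = s0 ∧ C = 0 ∧ 0 = 0
s2 = s1 ∧ A = 0 ∧ 1 = 0
s3 = D ∧ s2 = 1 ∧ 0 = 0
s4 = s1 ∧ s3 = 0 ∧ 0 = 0
So s4 = 0.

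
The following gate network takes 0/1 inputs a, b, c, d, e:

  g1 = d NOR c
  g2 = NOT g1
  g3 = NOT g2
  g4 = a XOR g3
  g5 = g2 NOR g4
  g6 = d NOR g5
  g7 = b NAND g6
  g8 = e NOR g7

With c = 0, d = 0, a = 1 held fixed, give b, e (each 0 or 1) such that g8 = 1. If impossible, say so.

no solution exists

With c = 0, d = 0, a = 1 fixed, none of the 4 settings of b, e give g8 = 1.
For example, with b=1, e=1:
g1 = d NOR c = 0 NOR 0 = 1
g2 = NOT g1 = NOT 1 = 0
g3 = NOT g2 = NOT 0 = 1
g4 = a XOR g3 = 1 XOR 1 = 0
g5 = g2 NOR g4 = 0 NOR 0 = 1
g6 = d NOR g5 = 0 NOR 1 = 0
g7 = b NAND g6 = 1 NAND 0 = 1
g8 = e NOR g7 = 1 NOR 1 = 0
giving g8 = 0 ≠ 1.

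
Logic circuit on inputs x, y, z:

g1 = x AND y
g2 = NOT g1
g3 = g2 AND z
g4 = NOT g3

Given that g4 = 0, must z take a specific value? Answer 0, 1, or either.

g4 = NOT g3 must be 0, so g3 = 1.
g3 = g2 AND z must be 1, so both g2 = 1 and z = 1.
g2 = NOT g1 must be 1, so g1 = 0.
Every assignment with g4 = 0 has z = 1; there are 3 such assignment(s).
  x=0, y=0, z=1
  x=0, y=1, z=1
  x=1, y=0, z=1

1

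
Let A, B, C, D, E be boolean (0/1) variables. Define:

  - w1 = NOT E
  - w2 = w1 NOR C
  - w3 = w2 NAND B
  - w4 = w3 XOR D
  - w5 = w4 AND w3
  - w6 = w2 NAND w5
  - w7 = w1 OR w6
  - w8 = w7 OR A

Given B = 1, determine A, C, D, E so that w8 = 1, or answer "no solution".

w8 = w7 OR A must be 1, so at least one of w7, A is 1.
Check with B = 1 and A=1, C=1, D=0, E=0:
w1 = NOT E = NOT 0 = 1
w2 = w1 NOR C = 1 NOR 1 = 0
w3 = w2 NAND B = 0 NAND 1 = 1
w4 = w3 XOR D = 1 XOR 0 = 1
w5 = w4 AND w3 = 1 AND 1 = 1
w6 = w2 NAND w5 = 0 NAND 1 = 1
w7 = w1 OR w6 = 1 OR 1 = 1
w8 = w7 OR A = 1 OR 1 = 1
So w8 = 1.

A=1 C=1 D=0 E=0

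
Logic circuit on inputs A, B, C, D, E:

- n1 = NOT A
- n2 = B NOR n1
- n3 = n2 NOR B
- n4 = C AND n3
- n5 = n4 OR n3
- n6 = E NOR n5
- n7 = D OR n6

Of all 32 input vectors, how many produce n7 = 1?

22

n7 = D OR n6 must be 1, so at least one of D, n6 is 1.
Enumerating the 32 input combinations, 22 give n7 = 1 and 10 give n7 = 0.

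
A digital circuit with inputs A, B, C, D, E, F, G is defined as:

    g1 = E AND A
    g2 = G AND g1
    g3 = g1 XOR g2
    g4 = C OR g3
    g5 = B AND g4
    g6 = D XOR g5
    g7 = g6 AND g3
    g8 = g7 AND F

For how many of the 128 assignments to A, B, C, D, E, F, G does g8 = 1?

4

g8 = g7 AND F must be 1, so both g7 = 1 and F = 1.
g7 = g6 AND g3 must be 1, so both g6 = 1 and g3 = 1.
Satisfying assignments:
  A=1, B=0, C=0, D=1, E=1, F=1, G=0
  A=1, B=0, C=1, D=1, E=1, F=1, G=0
  A=1, B=1, C=0, D=0, E=1, F=1, G=0
  A=1, B=1, C=1, D=0, E=1, F=1, G=0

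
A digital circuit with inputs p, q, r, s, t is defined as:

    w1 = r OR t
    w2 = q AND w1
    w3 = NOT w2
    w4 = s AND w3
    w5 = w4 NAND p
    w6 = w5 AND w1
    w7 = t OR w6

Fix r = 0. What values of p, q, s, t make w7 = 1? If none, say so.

Check with r = 0 and p=1, q=1, s=1, t=1:
w1 = r OR t = 0 OR 1 = 1
w2 = q AND w1 = 1 AND 1 = 1
w3 = NOT w2 = NOT 1 = 0
w4 = s AND w3 = 1 AND 0 = 0
w5 = w4 NAND p = 0 NAND 1 = 1
w6 = w5 AND w1 = 1 AND 1 = 1
w7 = t OR w6 = 1 OR 1 = 1
So w7 = 1.

p=1, q=1, s=1, t=1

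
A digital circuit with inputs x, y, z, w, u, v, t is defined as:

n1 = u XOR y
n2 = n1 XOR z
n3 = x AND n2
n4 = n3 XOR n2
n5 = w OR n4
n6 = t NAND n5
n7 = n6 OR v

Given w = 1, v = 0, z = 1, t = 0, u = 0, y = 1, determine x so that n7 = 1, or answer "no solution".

n7 = n6 OR v must be 1, so at least one of n6, v is 1.
Check with w = 1, v = 0, z = 1, t = 0, u = 0, y = 1 and x=0:
n1 = u XOR y = 0 XOR 1 = 1
n2 = n1 XOR z = 1 XOR 1 = 0
n3 = x AND n2 = 0 AND 0 = 0
n4 = n3 XOR n2 = 0 XOR 0 = 0
n5 = w OR n4 = 1 OR 0 = 1
n6 = t NAND n5 = 0 NAND 1 = 1
n7 = n6 OR v = 1 OR 0 = 1
So n7 = 1.

x=0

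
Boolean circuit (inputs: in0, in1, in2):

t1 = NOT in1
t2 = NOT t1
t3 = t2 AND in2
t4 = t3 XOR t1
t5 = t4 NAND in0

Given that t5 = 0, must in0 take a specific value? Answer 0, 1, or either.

t5 = t4 NAND in0 must be 0, so both t4 = 1 and in0 = 1.
t4 = t3 XOR t1 must be 1, so t3 and t1 differ.
Every assignment with t5 = 0 has in0 = 1; there are 3 such assignment(s).
  in0=1, in1=0, in2=0
  in0=1, in1=0, in2=1
  in0=1, in1=1, in2=1

1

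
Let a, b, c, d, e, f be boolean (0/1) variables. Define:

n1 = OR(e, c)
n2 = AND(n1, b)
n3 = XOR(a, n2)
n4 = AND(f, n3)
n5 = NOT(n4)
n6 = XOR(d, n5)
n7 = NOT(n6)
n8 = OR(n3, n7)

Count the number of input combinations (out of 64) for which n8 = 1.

n8 = OR(n3, n7) must be 1, so at least one of n3, n7 is 1.
Enumerating the 64 input combinations, 48 give n8 = 1 and 16 give n8 = 0.

48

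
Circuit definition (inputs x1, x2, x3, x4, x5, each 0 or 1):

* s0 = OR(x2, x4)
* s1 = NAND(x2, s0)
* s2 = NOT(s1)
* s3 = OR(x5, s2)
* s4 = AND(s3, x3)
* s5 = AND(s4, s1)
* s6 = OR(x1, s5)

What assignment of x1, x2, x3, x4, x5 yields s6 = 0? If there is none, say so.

x1=0, x2=1, x3=0, x4=0, x5=1

s6 = OR(x1, s5) must be 0, so both x1 = 0 and s5 = 0.
s5 = AND(s4, s1) must be 0, so at least one of s4, s1 is 0.
Check with x1=0, x2=1, x3=0, x4=0, x5=1:
s0 = OR(x2, x4) = OR(1, 0) = 1
s1 = NAND(x2, s0) = NAND(1, 1) = 0
s2 = NOT(s1) = NOT 0 = 1
s3 = OR(x5, s2) = OR(1, 1) = 1
s4 = AND(s3, x3) = AND(1, 0) = 0
s5 = AND(s4, s1) = AND(0, 0) = 0
s6 = OR(x1, s5) = OR(0, 0) = 0
So s6 = 0 as required.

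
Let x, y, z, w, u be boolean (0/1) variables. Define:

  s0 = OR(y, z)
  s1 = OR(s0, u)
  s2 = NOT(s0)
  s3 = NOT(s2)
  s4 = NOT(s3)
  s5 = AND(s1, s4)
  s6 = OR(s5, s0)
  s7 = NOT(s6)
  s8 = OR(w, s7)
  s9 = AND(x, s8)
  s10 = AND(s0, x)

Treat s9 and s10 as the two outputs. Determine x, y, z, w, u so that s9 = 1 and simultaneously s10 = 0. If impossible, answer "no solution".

Check with x=1 y=0 z=0 w=0 u=0:
s0 = OR(y, z) = OR(0, 0) = 0
s1 = OR(s0, u) = OR(0, 0) = 0
s2 = NOT(s0) = NOT 0 = 1
s3 = NOT(s2) = NOT 1 = 0
s4 = NOT(s3) = NOT 0 = 1
s5 = AND(s1, s4) = AND(0, 1) = 0
s6 = OR(s5, s0) = OR(0, 0) = 0
s7 = NOT(s6) = NOT 0 = 1
s8 = OR(w, s7) = OR(0, 1) = 1
s9 = AND(x, s8) = AND(1, 1) = 1
s10 = AND(s0, x) = AND(0, 1) = 0
So s9 = 1 and s10 = 0.

x=1 y=0 z=0 w=0 u=0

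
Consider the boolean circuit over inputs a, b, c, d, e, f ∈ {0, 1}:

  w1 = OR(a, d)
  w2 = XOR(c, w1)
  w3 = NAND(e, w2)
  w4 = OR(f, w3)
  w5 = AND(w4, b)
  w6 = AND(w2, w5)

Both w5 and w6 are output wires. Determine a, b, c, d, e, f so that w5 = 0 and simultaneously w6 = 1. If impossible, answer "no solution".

Across all 64 input combinations, none give both w5 = 0 and w6 = 1.

no solution exists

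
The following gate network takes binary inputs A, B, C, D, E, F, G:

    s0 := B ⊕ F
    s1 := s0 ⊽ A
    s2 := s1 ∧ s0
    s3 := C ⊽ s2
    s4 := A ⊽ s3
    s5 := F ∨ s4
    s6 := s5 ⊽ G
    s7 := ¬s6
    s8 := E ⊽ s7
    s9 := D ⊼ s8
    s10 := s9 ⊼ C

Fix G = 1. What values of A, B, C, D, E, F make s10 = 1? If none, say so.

A=0, B=1, C=0, D=1, E=1, F=0

s10 = s9 ⊼ C must be 1, so at least one of s9, C is 0.
Check with G = 1 and A=0, B=1, C=0, D=1, E=1, F=0:
s0 = B ⊕ F = 1 ⊕ 0 = 1
s1 = s0 ⊽ A = 1 ⊽ 0 = 0
s2 = s1 ∧ s0 = 0 ∧ 1 = 0
s3 = C ⊽ s2 = 0 ⊽ 0 = 1
s4 = A ⊽ s3 = 0 ⊽ 1 = 0
s5 = F ∨ s4 = 0 ∨ 0 = 0
s6 = s5 ⊽ G = 0 ⊽ 1 = 0
s7 = ¬s6 = ¬0 = 1
s8 = E ⊽ s7 = 1 ⊽ 1 = 0
s9 = D ⊼ s8 = 1 ⊼ 0 = 1
s10 = s9 ⊼ C = 1 ⊼ 0 = 1
So s10 = 1.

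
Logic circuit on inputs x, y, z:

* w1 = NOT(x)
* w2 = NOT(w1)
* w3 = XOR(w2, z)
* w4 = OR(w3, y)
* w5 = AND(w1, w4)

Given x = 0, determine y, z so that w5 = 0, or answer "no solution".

Check with x = 0 and y=0, z=0:
w1 = NOT(x) = NOT 0 = 1
w2 = NOT(w1) = NOT 1 = 0
w3 = XOR(w2, z) = XOR(0, 0) = 0
w4 = OR(w3, y) = OR(0, 0) = 0
w5 = AND(w1, w4) = AND(1, 0) = 0
So w5 = 0.

y=0, z=0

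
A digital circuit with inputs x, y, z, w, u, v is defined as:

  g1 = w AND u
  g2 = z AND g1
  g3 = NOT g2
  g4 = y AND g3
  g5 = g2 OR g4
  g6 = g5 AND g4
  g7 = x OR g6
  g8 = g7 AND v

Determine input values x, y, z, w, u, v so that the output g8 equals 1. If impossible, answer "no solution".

g8 = g7 AND v must be 1, so both g7 = 1 and v = 1.
g7 = x OR g6 must be 1, so at least one of x, g6 is 1.
Check with x=1 y=1 z=1 w=0 u=0 v=1:
g1 = w AND u = 0 AND 0 = 0
g2 = z AND g1 = 1 AND 0 = 0
g3 = NOT g2 = NOT 0 = 1
g4 = y AND g3 = 1 AND 1 = 1
g5 = g2 OR g4 = 0 OR 1 = 1
g6 = g5 AND g4 = 1 AND 1 = 1
g7 = x OR g6 = 1 OR 1 = 1
g8 = g7 AND v = 1 AND 1 = 1
So g8 = 1 as required.

x=1 y=1 z=1 w=0 u=0 v=1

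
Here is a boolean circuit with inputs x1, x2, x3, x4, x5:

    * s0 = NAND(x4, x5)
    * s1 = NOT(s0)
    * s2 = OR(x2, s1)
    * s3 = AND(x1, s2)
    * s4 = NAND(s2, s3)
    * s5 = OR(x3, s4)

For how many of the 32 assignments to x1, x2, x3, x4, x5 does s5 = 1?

27

s5 = OR(x3, s4) must be 1, so at least one of x3, s4 is 1.
Enumerating the 32 input combinations, 27 give s5 = 1 and 5 give s5 = 0.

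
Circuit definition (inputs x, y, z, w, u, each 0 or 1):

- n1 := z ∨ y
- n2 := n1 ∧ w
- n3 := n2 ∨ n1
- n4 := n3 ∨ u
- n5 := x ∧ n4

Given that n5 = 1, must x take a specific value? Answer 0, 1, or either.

n5 = x ∧ n4 must be 1, so both x = 1 and n4 = 1.
Every assignment with n5 = 1 has x = 1; there are 14 such assignment(s).

1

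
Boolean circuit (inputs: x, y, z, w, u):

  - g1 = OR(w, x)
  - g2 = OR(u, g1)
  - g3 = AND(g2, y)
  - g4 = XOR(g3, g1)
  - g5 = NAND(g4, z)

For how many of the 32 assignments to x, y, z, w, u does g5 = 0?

7

g5 = NAND(g4, z) must be 0, so both g4 = 1 and z = 1.
g4 = XOR(g3, g1) must be 1, so g3 and g1 differ.
Enumerating the 32 input combinations, 7 give g5 = 0 and 25 give g5 = 1.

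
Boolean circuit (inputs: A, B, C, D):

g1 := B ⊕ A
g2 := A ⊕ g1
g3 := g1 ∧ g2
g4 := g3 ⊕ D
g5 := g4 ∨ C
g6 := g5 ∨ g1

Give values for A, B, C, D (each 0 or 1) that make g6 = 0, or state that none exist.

A=1, B=1, C=0, D=0

g6 = g5 ∨ g1 must be 0, so both g5 = 0 and g1 = 0.
Check with A=1, B=1, C=0, D=0:
g1 = B ⊕ A = 1 ⊕ 1 = 0
g2 = A ⊕ g1 = 1 ⊕ 0 = 1
g3 = g1 ∧ g2 = 0 ∧ 1 = 0
g4 = g3 ⊕ D = 0 ⊕ 0 = 0
g5 = g4 ∨ C = 0 ∨ 0 = 0
g6 = g5 ∨ g1 = 0 ∨ 0 = 0
So g6 = 0 as required.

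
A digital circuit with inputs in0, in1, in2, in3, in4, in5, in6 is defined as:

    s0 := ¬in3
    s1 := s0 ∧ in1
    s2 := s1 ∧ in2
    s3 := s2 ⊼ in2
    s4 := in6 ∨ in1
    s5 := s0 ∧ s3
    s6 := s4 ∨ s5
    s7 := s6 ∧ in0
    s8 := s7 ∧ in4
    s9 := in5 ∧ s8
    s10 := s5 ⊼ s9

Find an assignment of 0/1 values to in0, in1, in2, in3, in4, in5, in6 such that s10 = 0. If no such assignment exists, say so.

in0=1, in1=0, in2=0, in3=0, in4=1, in5=1, in6=1

s10 = s5 ⊼ s9 must be 0, so both s5 = 1 and s9 = 1.
s5 = s0 ∧ s3 must be 1, so both s0 = 1 and s3 = 1.
s9 = in5 ∧ s8 must be 1, so both in5 = 1 and s8 = 1.
Check with in0=1, in1=0, in2=0, in3=0, in4=1, in5=1, in6=1:
s0 = ¬in3 = ¬0 = 1
s1 = s0 ∧ in1 = 1 ∧ 0 = 0
s2 = s1 ∧ in2 = 0 ∧ 0 = 0
s3 = s2 ⊼ in2 = 0 ⊼ 0 = 1
s4 = in6 ∨ in1 = 1 ∨ 0 = 1
s5 = s0 ∧ s3 = 1 ∧ 1 = 1
s6 = s4 ∨ s5 = 1 ∨ 1 = 1
s7 = s6 ∧ in0 = 1 ∧ 1 = 1
s8 = s7 ∧ in4 = 1 ∧ 1 = 1
s9 = in5 ∧ s8 = 1 ∧ 1 = 1
s10 = s5 ⊼ s9 = 1 ⊼ 1 = 0
So s10 = 0 as required.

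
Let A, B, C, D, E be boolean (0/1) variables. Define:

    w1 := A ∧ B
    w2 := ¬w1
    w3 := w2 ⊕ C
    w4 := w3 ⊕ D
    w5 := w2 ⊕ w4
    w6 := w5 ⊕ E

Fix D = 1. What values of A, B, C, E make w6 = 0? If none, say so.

A=1, B=0, C=0, E=1

w6 = w5 ⊕ E must be 0, so w5 and E are equal.
Check with D = 1 and A=1, B=0, C=0, E=1:
w1 = A ∧ B = 1 ∧ 0 = 0
w2 = ¬w1 = ¬0 = 1
w3 = w2 ⊕ C = 1 ⊕ 0 = 1
w4 = w3 ⊕ D = 1 ⊕ 1 = 0
w5 = w2 ⊕ w4 = 1 ⊕ 0 = 1
w6 = w5 ⊕ E = 1 ⊕ 1 = 0
So w6 = 0.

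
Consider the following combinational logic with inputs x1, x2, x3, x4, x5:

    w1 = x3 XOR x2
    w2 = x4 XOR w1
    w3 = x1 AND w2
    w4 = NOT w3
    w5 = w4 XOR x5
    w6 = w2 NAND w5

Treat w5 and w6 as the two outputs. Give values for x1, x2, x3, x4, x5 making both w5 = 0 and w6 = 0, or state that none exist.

no solution exists

Across all 32 input combinations, none give both w5 = 0 and w6 = 0.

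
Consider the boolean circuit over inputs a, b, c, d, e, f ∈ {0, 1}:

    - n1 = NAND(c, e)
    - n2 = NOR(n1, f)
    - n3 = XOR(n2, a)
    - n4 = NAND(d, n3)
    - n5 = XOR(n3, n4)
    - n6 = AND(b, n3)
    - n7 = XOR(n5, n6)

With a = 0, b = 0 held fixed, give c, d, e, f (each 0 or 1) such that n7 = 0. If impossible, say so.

c=1 d=0 e=1 f=0

Check with a = 0, b = 0 and c=1, d=0, e=1, f=0:
n1 = NAND(c, e) = NAND(1, 1) = 0
n2 = NOR(n1, f) = NOR(0, 0) = 1
n3 = XOR(n2, a) = XOR(1, 0) = 1
n4 = NAND(d, n3) = NAND(0, 1) = 1
n5 = XOR(n3, n4) = XOR(1, 1) = 0
n6 = AND(b, n3) = AND(0, 1) = 0
n7 = XOR(n5, n6) = XOR(0, 0) = 0
So n7 = 0.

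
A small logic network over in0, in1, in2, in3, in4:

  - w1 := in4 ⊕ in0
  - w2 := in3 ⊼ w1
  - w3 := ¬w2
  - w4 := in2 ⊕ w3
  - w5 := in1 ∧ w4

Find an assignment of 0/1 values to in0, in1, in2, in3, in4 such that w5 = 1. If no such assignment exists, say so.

in0=1, in1=1, in2=0, in3=1, in4=0

w5 = in1 ∧ w4 must be 1, so both in1 = 1 and w4 = 1.
w4 = in2 ⊕ w3 must be 1, so in2 and w3 differ.
Check with in0=1, in1=1, in2=0, in3=1, in4=0:
w1 = in4 ⊕ in0 = 0 ⊕ 1 = 1
w2 = in3 ⊼ w1 = 1 ⊼ 1 = 0
w3 = ¬w2 = ¬0 = 1
w4 = in2 ⊕ w3 = 0 ⊕ 1 = 1
w5 = in1 ∧ w4 = 1 ∧ 1 = 1
So w5 = 1 as required.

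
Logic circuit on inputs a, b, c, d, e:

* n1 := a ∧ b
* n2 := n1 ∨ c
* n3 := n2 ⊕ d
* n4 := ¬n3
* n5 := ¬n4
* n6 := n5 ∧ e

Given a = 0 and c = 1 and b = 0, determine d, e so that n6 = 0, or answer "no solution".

d=1 e=0

Check with a = 0 and c = 1 and b = 0 and d=1, e=0:
n1 = a ∧ b = 0 ∧ 0 = 0
n2 = n1 ∨ c = 0 ∨ 1 = 1
n3 = n2 ⊕ d = 1 ⊕ 1 = 0
n4 = ¬n3 = ¬0 = 1
n5 = ¬n4 = ¬1 = 0
n6 = n5 ∧ e = 0 ∧ 0 = 0
So n6 = 0.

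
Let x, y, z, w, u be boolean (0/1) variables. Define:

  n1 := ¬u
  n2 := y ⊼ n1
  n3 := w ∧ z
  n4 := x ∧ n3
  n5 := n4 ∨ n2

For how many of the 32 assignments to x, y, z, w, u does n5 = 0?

7

n5 = n4 ∨ n2 must be 0, so both n4 = 0 and n2 = 0.
n4 = x ∧ n3 must be 0, so at least one of x, n3 is 0.
Enumerating the 32 input combinations, 7 give n5 = 0 and 25 give n5 = 1.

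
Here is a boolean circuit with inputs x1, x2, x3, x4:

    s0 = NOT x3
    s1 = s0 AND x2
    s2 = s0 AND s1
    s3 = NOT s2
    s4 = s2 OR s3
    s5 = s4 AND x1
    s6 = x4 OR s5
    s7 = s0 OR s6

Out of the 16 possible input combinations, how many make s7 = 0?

2

s7 = s0 OR s6 must be 0, so both s0 = 0 and s6 = 0.
s0 = NOT x3 must be 0, so x3 = 1.
Enumerating the 16 input combinations, 2 give s7 = 0 and 14 give s7 = 1.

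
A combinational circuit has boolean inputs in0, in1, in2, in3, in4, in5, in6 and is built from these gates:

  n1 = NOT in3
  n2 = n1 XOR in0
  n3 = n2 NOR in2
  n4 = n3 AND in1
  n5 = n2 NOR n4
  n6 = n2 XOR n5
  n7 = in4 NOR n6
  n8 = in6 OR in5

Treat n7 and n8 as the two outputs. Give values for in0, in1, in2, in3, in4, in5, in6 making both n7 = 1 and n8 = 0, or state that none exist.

in0=1 in1=1 in2=0 in3=0 in4=0 in5=0 in6=0

Check with in0=1 in1=1 in2=0 in3=0 in4=0 in5=0 in6=0:
n1 = NOT in3 = NOT 0 = 1
n2 = n1 XOR in0 = 1 XOR 1 = 0
n3 = n2 NOR in2 = 0 NOR 0 = 1
n4 = n3 AND in1 = 1 AND 1 = 1
n5 = n2 NOR n4 = 0 NOR 1 = 0
n6 = n2 XOR n5 = 0 XOR 0 = 0
n7 = in4 NOR n6 = 0 NOR 0 = 1
n8 = in6 OR in5 = 0 OR 0 = 0
So n7 = 1 and n8 = 0.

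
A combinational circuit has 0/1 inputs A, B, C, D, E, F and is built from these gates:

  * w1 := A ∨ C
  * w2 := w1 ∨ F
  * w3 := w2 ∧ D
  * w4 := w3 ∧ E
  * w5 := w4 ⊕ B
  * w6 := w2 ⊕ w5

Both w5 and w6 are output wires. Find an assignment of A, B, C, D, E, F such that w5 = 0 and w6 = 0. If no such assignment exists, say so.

A=0 B=0 C=0 D=0 E=0 F=0

Check with A=0 B=0 C=0 D=0 E=0 F=0:
w1 = A ∨ C = 0 ∨ 0 = 0
w2 = w1 ∨ F = 0 ∨ 0 = 0
w3 = w2 ∧ D = 0 ∧ 0 = 0
w4 = w3 ∧ E = 0 ∧ 0 = 0
w5 = w4 ⊕ B = 0 ⊕ 0 = 0
w6 = w2 ⊕ w5 = 0 ⊕ 0 = 0
So w5 = 0 and w6 = 0.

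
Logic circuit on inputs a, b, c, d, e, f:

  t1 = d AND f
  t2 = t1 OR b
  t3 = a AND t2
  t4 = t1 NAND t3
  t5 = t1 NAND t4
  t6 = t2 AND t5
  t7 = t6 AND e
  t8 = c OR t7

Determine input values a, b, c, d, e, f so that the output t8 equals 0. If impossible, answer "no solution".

Check with a=0 b=1 c=0 d=0 e=0 f=1:
t1 = d AND f = 0 AND 1 = 0
t2 = t1 OR b = 0 OR 1 = 1
t3 = a AND t2 = 0 AND 1 = 0
t4 = t1 NAND t3 = 0 NAND 0 = 1
t5 = t1 NAND t4 = 0 NAND 1 = 1
t6 = t2 AND t5 = 1 AND 1 = 1
t7 = t6 AND e = 1 AND 0 = 0
t8 = c OR t7 = 0 OR 0 = 0
So t8 = 0 as required.

a=0 b=1 c=0 d=0 e=0 f=1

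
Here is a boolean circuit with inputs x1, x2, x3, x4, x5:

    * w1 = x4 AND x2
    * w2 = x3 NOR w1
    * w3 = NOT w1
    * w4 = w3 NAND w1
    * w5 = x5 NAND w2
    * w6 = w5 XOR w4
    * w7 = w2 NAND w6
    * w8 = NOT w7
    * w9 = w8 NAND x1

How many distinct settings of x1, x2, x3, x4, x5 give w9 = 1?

29

w9 = w8 NAND x1 must be 1, so at least one of w8, x1 is 0.
Enumerating the 32 input combinations, 29 give w9 = 1 and 3 give w9 = 0.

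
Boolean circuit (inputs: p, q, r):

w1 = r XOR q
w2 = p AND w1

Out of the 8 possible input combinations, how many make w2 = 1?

w2 = p AND w1 must be 1, so both p = 1 and w1 = 1.
w1 = r XOR q must be 1, so r and q differ.
Satisfying assignments:
  p=1, q=0, r=1
  p=1, q=1, r=0

2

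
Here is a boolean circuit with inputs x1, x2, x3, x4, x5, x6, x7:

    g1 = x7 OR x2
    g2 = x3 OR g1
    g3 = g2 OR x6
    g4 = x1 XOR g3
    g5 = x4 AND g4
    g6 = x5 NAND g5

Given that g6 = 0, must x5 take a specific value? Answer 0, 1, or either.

1

g6 = x5 NAND g5 must be 0, so both x5 = 1 and g5 = 1.
Every assignment with g6 = 0 has x5 = 1; there are 16 such assignment(s).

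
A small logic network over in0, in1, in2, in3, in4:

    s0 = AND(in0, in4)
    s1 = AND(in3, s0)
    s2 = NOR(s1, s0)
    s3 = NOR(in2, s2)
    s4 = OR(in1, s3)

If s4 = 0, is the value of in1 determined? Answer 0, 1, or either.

s4 = OR(in1, s3) must be 0, so both in1 = 0 and s3 = 0.
s3 = NOR(in2, s2) must be 0, so at least one of in2, s2 is 1.
Every assignment with s4 = 0 has in1 = 0; there are 14 such assignment(s).

0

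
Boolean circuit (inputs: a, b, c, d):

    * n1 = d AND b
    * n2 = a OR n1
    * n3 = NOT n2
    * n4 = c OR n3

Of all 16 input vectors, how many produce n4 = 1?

11

n4 = c OR n3 must be 1, so at least one of c, n3 is 1.
Enumerating the 16 input combinations, 11 give n4 = 1 and 5 give n4 = 0.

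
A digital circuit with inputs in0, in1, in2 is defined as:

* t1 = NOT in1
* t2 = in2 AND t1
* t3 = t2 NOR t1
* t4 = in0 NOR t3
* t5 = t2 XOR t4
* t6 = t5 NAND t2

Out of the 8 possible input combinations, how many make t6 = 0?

1

t6 = t5 NAND t2 must be 0, so both t5 = 1 and t2 = 1.
t5 = t2 XOR t4 must be 1, so t2 and t4 differ.
Satisfying assignments:
  in0=1, in1=0, in2=1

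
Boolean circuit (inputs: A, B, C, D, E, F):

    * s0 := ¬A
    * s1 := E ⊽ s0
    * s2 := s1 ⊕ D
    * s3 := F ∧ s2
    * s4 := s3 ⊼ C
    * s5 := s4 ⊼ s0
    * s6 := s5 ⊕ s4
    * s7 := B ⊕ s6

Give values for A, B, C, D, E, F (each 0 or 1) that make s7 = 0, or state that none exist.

A=1, B=0, C=0, D=0, E=1, F=0

s7 = B ⊕ s6 must be 0, so B and s6 are equal.
Check with A=1, B=0, C=0, D=0, E=1, F=0:
s0 = ¬A = ¬1 = 0
s1 = E ⊽ s0 = 1 ⊽ 0 = 0
s2 = s1 ⊕ D = 0 ⊕ 0 = 0
s3 = F ∧ s2 = 0 ∧ 0 = 0
s4 = s3 ⊼ C = 0 ⊼ 0 = 1
s5 = s4 ⊼ s0 = 1 ⊼ 0 = 1
s6 = s5 ⊕ s4 = 1 ⊕ 1 = 0
s7 = B ⊕ s6 = 0 ⊕ 0 = 0
So s7 = 0 as required.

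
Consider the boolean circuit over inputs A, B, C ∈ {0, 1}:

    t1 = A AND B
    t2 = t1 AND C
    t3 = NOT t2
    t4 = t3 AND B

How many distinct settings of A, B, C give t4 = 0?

5

t4 = t3 AND B must be 0, so at least one of t3, B is 0.
Enumerating the 8 input combinations, 5 give t4 = 0 and 3 give t4 = 1.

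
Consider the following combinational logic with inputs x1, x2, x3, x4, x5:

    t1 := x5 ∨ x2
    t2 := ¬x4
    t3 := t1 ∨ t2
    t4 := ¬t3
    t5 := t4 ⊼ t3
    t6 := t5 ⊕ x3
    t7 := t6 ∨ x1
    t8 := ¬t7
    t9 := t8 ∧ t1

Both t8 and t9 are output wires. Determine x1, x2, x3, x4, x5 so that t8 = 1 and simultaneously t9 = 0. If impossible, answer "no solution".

Check with x1=0 x2=0 x3=1 x4=1 x5=0:
t1 = x5 ∨ x2 = 0 ∨ 0 = 0
t2 = ¬x4 = ¬1 = 0
t3 = t1 ∨ t2 = 0 ∨ 0 = 0
t4 = ¬t3 = ¬0 = 1
t5 = t4 ⊼ t3 = 1 ⊼ 0 = 1
t6 = t5 ⊕ x3 = 1 ⊕ 1 = 0
t7 = t6 ∨ x1 = 0 ∨ 0 = 0
t8 = ¬t7 = ¬0 = 1
t9 = t8 ∧ t1 = 1 ∧ 0 = 0
So t8 = 1 and t9 = 0.

x1=0 x2=0 x3=1 x4=1 x5=0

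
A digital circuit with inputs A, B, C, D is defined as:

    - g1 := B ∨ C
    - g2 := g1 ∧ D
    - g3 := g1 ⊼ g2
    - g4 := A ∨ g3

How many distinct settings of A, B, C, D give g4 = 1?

g4 = A ∨ g3 must be 1, so at least one of A, g3 is 1.
Enumerating the 16 input combinations, 13 give g4 = 1 and 3 give g4 = 0.

13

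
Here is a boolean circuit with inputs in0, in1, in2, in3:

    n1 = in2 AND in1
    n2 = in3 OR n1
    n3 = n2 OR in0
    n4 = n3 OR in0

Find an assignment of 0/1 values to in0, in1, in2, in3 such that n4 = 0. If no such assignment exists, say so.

n4 = n3 OR in0 must be 0, so both n3 = 0 and in0 = 0.
n3 = n2 OR in0 must be 0, so both n2 = 0 and in0 = 0.
n2 = in3 OR n1 must be 0, so both in3 = 0 and n1 = 0.
Check with in0=0 in1=0 in2=1 in3=0:
n1 = in2 AND in1 = 1 AND 0 = 0
n2 = in3 OR n1 = 0 OR 0 = 0
n3 = n2 OR in0 = 0 OR 0 = 0
n4 = n3 OR in0 = 0 OR 0 = 0
So n4 = 0 as required.

in0=0 in1=0 in2=1 in3=0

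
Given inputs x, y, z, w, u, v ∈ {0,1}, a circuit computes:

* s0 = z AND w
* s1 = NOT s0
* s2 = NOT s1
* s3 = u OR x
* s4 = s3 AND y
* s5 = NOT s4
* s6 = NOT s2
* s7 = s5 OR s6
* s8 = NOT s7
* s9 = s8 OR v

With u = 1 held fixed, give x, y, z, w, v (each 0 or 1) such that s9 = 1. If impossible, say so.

s9 = s8 OR v must be 1, so at least one of s8, v is 1.
Check with u = 1 and x=1, y=1, z=1, w=1, v=1:
s0 = z AND w = 1 AND 1 = 1
s1 = NOT s0 = NOT 1 = 0
s2 = NOT s1 = NOT 0 = 1
s3 = u OR x = 1 OR 1 = 1
s4 = s3 AND y = 1 AND 1 = 1
s5 = NOT s4 = NOT 1 = 0
s6 = NOT s2 = NOT 1 = 0
s7 = s5 OR s6 = 0 OR 0 = 0
s8 = NOT s7 = NOT 0 = 1
s9 = s8 OR v = 1 OR 1 = 1
So s9 = 1.

x=1, y=1, z=1, w=1, v=1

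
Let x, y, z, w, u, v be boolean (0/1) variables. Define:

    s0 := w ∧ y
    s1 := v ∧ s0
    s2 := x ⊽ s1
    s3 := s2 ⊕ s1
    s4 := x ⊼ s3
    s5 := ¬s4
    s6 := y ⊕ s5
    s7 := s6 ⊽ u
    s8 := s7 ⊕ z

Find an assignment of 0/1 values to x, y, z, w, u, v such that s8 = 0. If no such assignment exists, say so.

s8 = s7 ⊕ z must be 0, so s7 and z are equal.
Check with x=1, y=0, z=0, w=1, u=1, v=1:
s0 = w ∧ y = 1 ∧ 0 = 0
s1 = v ∧ s0 = 1 ∧ 0 = 0
s2 = x ⊽ s1 = 1 ⊽ 0 = 0
s3 = s2 ⊕ s1 = 0 ⊕ 0 = 0
s4 = x ⊼ s3 = 1 ⊼ 0 = 1
s5 = ¬s4 = ¬1 = 0
s6 = y ⊕ s5 = 0 ⊕ 0 = 0
s7 = s6 ⊽ u = 0 ⊽ 1 = 0
s8 = s7 ⊕ z = 0 ⊕ 0 = 0
So s8 = 0 as required.

x=1, y=0, z=0, w=1, u=1, v=1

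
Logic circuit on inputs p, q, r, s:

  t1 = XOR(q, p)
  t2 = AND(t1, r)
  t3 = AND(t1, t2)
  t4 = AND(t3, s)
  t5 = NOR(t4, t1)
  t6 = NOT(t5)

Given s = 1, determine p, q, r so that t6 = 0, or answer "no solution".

t6 = NOT(t5) must be 0, so t5 = 1.
t5 = NOR(t4, t1) must be 1, so both t4 = 0 and t1 = 0.
Check with s = 1 and p=0, q=0, r=1:
t1 = XOR(q, p) = XOR(0, 0) = 0
t2 = AND(t1, r) = AND(0, 1) = 0
t3 = AND(t1, t2) = AND(0, 0) = 0
t4 = AND(t3, s) = AND(0, 1) = 0
t5 = NOR(t4, t1) = NOR(0, 0) = 1
t6 = NOT(t5) = NOT 1 = 0
So t6 = 0.

p=0 q=0 r=1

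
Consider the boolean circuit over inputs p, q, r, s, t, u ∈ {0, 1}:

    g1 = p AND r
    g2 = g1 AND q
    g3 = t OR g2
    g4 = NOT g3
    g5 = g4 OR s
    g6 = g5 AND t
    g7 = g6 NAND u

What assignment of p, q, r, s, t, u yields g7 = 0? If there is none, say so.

Check with p=0 q=0 r=1 s=1 t=1 u=1:
g1 = p AND r = 0 AND 1 = 0
g2 = g1 AND q = 0 AND 0 = 0
g3 = t OR g2 = 1 OR 0 = 1
g4 = NOT g3 = NOT 1 = 0
g5 = g4 OR s = 0 OR 1 = 1
g6 = g5 AND t = 1 AND 1 = 1
g7 = g6 NAND u = 1 NAND 1 = 0
So g7 = 0 as required.

p=0 q=0 r=1 s=1 t=1 u=1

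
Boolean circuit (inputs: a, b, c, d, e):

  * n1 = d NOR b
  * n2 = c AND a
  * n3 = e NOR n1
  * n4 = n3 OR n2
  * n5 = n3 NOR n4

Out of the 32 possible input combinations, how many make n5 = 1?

n5 = n3 NOR n4 must be 1, so both n3 = 0 and n4 = 0.
n3 = e NOR n1 must be 0, so at least one of e, n1 is 1.
Enumerating the 32 input combinations, 15 give n5 = 1 and 17 give n5 = 0.

15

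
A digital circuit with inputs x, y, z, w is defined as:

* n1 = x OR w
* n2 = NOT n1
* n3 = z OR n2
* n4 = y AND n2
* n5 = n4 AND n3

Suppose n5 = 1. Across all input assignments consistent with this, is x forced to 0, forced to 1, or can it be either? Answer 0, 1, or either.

n5 = n4 AND n3 must be 1, so both n4 = 1 and n3 = 1.
n4 = y AND n2 must be 1, so both y = 1 and n2 = 1.
Every assignment with n5 = 1 has x = 0; there are 2 such assignment(s).
  x=0, y=1, z=0, w=0
  x=0, y=1, z=1, w=0

0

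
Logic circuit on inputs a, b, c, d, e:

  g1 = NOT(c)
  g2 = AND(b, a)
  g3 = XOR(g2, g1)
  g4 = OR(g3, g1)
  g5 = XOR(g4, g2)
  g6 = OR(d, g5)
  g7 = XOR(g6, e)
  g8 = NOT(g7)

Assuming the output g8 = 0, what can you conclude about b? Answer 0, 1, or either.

Both values of b occur among assignments with g8 = 0:
  b=0: a=0, b=0, c=0, d=0, e=0
  b=1: a=0, b=1, c=0, d=0, e=0

either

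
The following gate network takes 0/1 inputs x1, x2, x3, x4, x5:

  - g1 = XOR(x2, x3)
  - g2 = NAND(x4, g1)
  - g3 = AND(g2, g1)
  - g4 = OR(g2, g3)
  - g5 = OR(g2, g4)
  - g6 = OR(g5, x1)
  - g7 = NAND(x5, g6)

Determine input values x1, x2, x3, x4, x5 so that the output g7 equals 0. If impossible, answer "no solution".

x1=0 x2=1 x3=1 x4=0 x5=1

g7 = NAND(x5, g6) must be 0, so both x5 = 1 and g6 = 1.
g6 = OR(g5, x1) must be 1, so at least one of g5, x1 is 1.
Check with x1=0 x2=1 x3=1 x4=0 x5=1:
g1 = XOR(x2, x3) = XOR(1, 1) = 0
g2 = NAND(x4, g1) = NAND(0, 0) = 1
g3 = AND(g2, g1) = AND(1, 0) = 0
g4 = OR(g2, g3) = OR(1, 0) = 1
g5 = OR(g2, g4) = OR(1, 1) = 1
g6 = OR(g5, x1) = OR(1, 0) = 1
g7 = NAND(x5, g6) = NAND(1, 1) = 0
So g7 = 0 as required.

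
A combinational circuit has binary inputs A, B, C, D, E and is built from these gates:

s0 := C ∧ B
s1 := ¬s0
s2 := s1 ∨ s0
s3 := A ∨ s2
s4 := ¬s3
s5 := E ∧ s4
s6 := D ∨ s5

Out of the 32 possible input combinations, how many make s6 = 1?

s6 = D ∨ s5 must be 1, so at least one of D, s5 is 1.
Enumerating the 32 input combinations, 16 give s6 = 1 and 16 give s6 = 0.

16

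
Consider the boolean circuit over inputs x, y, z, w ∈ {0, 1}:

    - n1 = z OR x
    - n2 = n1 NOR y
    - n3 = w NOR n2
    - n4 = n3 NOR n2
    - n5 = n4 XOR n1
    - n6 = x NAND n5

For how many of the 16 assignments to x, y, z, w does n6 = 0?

n6 = x NAND n5 must be 0, so both x = 1 and n5 = 1.
Satisfying assignments:
  x=1, y=0, z=0, w=0
  x=1, y=0, z=1, w=0
  x=1, y=1, z=0, w=0
  x=1, y=1, z=1, w=0

4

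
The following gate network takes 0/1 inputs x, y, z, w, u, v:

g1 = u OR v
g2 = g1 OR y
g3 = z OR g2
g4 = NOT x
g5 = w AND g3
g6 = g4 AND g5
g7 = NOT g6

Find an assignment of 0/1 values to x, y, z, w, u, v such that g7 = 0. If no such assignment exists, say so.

g7 = NOT g6 must be 0, so g6 = 1.
Check with x=0, y=1, z=0, w=1, u=0, v=0:
g1 = u OR v = 0 OR 0 = 0
g2 = g1 OR y = 0 OR 1 = 1
g3 = z OR g2 = 0 OR 1 = 1
g4 = NOT x = NOT 0 = 1
g5 = w AND g3 = 1 AND 1 = 1
g6 = g4 AND g5 = 1 AND 1 = 1
g7 = NOT g6 = NOT 1 = 0
So g7 = 0 as required.

x=0, y=1, z=0, w=1, u=0, v=0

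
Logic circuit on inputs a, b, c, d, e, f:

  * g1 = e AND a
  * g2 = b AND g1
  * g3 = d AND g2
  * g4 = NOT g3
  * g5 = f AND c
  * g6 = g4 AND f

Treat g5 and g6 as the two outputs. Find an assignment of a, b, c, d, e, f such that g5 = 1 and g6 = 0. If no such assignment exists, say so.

a=1, b=1, c=1, d=1, e=1, f=1

Check with a=1, b=1, c=1, d=1, e=1, f=1:
g1 = e AND a = 1 AND 1 = 1
g2 = b AND g1 = 1 AND 1 = 1
g3 = d AND g2 = 1 AND 1 = 1
g4 = NOT g3 = NOT 1 = 0
g5 = f AND c = 1 AND 1 = 1
g6 = g4 AND f = 0 AND 1 = 0
So g5 = 1 and g6 = 0.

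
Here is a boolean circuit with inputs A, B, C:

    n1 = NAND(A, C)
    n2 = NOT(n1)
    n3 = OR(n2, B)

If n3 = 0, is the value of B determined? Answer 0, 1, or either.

0

n3 = OR(n2, B) must be 0, so both n2 = 0 and B = 0.
n2 = NOT(n1) must be 0, so n1 = 1.
Every assignment with n3 = 0 has B = 0; there are 3 such assignment(s).
  A=0, B=0, C=0
  A=0, B=0, C=1
  A=1, B=0, C=0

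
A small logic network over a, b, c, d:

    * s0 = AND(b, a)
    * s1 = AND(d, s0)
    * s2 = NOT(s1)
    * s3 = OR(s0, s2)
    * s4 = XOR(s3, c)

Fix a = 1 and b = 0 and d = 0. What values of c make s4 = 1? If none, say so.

c=0

s4 = XOR(s3, c) must be 1, so s3 and c differ.
Check with a = 1 and b = 0 and d = 0 and c=0:
s0 = AND(b, a) = AND(0, 1) = 0
s1 = AND(d, s0) = AND(0, 0) = 0
s2 = NOT(s1) = NOT 0 = 1
s3 = OR(s0, s2) = OR(0, 1) = 1
s4 = XOR(s3, c) = XOR(1, 0) = 1
So s4 = 1.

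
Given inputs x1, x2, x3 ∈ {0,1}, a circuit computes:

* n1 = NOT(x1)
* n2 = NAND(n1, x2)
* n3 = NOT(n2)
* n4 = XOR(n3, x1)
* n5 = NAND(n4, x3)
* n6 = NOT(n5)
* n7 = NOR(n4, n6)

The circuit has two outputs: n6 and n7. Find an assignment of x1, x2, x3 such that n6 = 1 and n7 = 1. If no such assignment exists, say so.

Across all 8 input combinations, none give both n6 = 1 and n7 = 1.

no solution exists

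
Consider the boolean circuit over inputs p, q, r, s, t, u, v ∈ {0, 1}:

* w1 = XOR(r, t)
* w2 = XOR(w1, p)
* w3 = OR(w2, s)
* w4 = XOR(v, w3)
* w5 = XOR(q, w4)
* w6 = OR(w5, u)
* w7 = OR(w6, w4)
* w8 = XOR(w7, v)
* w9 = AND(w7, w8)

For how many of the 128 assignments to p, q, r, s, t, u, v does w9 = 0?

w9 = AND(w7, w8) must be 0, so at least one of w7, w8 is 0.
Enumerating the 128 input combinations, 68 give w9 = 0 and 60 give w9 = 1.

68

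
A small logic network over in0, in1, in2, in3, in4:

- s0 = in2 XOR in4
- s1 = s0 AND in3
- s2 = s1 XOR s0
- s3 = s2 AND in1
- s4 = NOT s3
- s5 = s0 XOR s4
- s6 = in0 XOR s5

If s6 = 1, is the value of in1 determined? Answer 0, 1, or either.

Both values of in1 occur among assignments with s6 = 1:
  in1=0: in0=0, in1=0, in2=0, in3=0, in4=0
  in1=1: in0=0, in1=1, in2=0, in3=0, in4=0

either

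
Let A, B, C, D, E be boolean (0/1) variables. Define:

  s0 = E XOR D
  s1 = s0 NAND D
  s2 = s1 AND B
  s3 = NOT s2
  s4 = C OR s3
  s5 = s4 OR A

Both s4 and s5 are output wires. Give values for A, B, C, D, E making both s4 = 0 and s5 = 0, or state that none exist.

A=0 B=1 C=0 D=0 E=0

Check with A=0 B=1 C=0 D=0 E=0:
s0 = E XOR D = 0 XOR 0 = 0
s1 = s0 NAND D = 0 NAND 0 = 1
s2 = s1 AND B = 1 AND 1 = 1
s3 = NOT s2 = NOT 1 = 0
s4 = C OR s3 = 0 OR 0 = 0
s5 = s4 OR A = 0 OR 0 = 0
So s4 = 0 and s5 = 0.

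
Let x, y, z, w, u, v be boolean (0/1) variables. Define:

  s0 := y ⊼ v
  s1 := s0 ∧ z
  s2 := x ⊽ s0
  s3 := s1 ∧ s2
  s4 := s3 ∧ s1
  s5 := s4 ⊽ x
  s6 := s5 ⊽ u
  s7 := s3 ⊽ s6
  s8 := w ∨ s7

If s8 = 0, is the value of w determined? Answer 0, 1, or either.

s8 = w ∨ s7 must be 0, so both w = 0 and s7 = 0.
Every assignment with s8 = 0 has w = 0; there are 8 such assignment(s).

0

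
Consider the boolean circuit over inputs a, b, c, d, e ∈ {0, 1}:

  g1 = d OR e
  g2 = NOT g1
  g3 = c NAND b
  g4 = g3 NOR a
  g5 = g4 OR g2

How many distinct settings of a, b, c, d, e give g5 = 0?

g5 = g4 OR g2 must be 0, so both g4 = 0 and g2 = 0.
g4 = g3 NOR a must be 0, so at least one of g3, a is 1.
Enumerating the 32 input combinations, 21 give g5 = 0 and 11 give g5 = 1.

21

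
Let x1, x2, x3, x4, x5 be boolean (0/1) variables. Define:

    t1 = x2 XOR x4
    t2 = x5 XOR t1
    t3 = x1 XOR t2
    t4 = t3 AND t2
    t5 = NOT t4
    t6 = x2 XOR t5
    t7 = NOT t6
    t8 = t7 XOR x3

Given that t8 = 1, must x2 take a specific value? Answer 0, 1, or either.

either

Both values of x2 occur among assignments with t8 = 1:
  x2=0: x1=0, x2=0, x3=0, x4=0, x5=1
  x2=1: x1=0, x2=1, x3=0, x4=0, x5=1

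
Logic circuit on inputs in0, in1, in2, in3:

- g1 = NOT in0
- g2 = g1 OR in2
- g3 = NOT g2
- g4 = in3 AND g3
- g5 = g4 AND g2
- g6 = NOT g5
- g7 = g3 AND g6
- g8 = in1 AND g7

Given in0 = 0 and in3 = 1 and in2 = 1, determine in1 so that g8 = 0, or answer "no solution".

in1=1

g8 = in1 AND g7 must be 0, so at least one of in1, g7 is 0.
Check with in0 = 0 and in3 = 1 and in2 = 1 and in1=1:
g1 = NOT in0 = NOT 0 = 1
g2 = g1 OR in2 = 1 OR 1 = 1
g3 = NOT g2 = NOT 1 = 0
g4 = in3 AND g3 = 1 AND 0 = 0
g5 = g4 AND g2 = 0 AND 1 = 0
g6 = NOT g5 = NOT 0 = 1
g7 = g3 AND g6 = 0 AND 1 = 0
g8 = in1 AND g7 = 1 AND 0 = 0
So g8 = 0.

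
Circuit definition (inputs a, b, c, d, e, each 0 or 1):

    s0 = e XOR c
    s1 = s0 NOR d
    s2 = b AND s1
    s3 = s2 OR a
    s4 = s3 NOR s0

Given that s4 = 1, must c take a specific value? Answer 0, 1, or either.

either

Both values of c occur among assignments with s4 = 1:
  c=0: a=0, b=0, c=0, d=0, e=0
  c=1: a=0, b=0, c=1, d=0, e=1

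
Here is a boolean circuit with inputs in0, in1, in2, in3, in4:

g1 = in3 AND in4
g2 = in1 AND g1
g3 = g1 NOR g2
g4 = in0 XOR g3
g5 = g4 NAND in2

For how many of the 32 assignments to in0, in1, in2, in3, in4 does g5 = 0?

8

g5 = g4 NAND in2 must be 0, so both g4 = 1 and in2 = 1.
g4 = in0 XOR g3 must be 1, so in0 and g3 differ.
Enumerating the 32 input combinations, 8 give g5 = 0 and 24 give g5 = 1.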